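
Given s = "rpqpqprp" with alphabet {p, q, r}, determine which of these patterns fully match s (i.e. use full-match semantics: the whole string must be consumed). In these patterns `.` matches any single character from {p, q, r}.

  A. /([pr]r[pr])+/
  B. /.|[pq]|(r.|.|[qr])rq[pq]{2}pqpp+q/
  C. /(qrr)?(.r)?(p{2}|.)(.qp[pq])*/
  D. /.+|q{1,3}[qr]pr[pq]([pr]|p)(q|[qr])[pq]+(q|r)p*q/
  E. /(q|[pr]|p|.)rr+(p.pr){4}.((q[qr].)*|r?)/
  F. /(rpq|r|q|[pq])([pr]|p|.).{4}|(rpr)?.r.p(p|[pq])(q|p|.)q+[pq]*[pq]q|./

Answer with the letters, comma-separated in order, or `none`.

D, F

A → no match
B → no match
C → no match
D → match
E → no match
F → match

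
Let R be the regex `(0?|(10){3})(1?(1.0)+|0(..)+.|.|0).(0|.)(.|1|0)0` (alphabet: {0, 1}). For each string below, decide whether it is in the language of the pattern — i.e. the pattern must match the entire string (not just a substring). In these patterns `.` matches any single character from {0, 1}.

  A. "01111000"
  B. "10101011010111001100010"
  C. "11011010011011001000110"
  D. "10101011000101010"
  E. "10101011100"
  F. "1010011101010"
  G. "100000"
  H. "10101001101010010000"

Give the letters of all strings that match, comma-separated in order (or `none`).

A → match
B → no match
C → no match
D → no match
E → match
F → no match
G → no match
H → match

A, E, H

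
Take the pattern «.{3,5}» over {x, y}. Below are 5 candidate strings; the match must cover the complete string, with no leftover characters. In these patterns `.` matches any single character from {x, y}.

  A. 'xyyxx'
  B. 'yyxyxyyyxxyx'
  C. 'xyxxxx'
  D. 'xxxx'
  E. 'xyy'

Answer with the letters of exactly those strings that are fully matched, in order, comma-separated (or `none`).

A, D, E

A → match
B → no match
C → no match
D → match
E → match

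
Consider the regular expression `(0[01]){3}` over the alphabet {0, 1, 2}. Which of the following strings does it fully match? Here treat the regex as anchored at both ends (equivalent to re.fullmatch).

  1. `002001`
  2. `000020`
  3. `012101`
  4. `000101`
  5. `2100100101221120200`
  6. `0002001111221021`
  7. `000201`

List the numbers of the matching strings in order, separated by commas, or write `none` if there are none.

4

1 → no match
2 → no match
3 → no match
4 → match
5 → no match — must start with `0`
6 → no match
7 → no match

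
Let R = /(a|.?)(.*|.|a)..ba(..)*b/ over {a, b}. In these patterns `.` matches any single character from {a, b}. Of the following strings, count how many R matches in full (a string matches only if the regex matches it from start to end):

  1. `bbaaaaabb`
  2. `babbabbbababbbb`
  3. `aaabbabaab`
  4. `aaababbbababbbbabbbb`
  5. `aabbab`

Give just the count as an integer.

2

1 → no match
2 → no match
3 → no match
4 → match
5 → match
Total matched: 2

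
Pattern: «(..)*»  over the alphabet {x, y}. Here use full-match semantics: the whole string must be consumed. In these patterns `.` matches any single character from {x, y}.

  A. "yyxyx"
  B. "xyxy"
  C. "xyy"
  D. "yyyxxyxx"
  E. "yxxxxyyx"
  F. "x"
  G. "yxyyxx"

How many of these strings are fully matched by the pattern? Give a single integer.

4

A → no match
B → match
C → no match
D → match
E → match
F → no match
G → match
Total matched: 4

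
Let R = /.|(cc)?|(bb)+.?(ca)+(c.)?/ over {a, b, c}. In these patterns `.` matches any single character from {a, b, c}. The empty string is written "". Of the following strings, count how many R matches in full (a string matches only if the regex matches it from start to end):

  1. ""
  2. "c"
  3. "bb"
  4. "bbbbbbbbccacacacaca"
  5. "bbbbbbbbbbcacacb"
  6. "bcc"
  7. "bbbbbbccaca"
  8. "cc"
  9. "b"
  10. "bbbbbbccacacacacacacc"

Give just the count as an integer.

1 → match
2 → match
3 → no match
4 → match
5 → match
6 → no match
7 → match
8 → match
9 → match
10 → match
Total matched: 8

8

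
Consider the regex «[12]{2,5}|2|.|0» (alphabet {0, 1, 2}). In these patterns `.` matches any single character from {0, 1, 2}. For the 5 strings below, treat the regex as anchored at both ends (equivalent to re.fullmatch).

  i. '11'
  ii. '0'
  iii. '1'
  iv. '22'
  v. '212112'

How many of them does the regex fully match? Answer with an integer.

4

i → match
ii → match
iii → match
iv → match
v → no match
Total matched: 4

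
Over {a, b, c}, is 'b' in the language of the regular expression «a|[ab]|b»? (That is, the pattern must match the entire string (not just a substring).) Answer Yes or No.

Yes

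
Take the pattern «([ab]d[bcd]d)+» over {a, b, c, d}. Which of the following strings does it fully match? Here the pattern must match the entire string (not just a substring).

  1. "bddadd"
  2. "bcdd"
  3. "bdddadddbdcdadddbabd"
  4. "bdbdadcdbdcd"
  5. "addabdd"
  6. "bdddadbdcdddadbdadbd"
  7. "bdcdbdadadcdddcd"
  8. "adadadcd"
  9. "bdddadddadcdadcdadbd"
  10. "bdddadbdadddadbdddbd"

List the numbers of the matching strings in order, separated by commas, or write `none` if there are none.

1 → no match
2 → no match
3 → no match
4 → match
5 → no match
6 → no match
7 → no match
8 → no match
9 → match
10 → no match

4, 9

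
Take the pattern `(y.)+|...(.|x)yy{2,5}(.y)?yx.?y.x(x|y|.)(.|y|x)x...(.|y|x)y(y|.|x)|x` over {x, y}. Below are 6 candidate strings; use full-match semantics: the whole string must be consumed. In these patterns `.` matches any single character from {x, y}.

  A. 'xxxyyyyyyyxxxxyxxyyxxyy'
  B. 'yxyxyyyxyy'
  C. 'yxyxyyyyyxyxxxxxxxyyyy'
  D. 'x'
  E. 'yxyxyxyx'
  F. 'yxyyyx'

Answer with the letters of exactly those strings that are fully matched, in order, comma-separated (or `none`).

A → no match
B. 'yxyxyyyxyy' → match
C → match
D. 'x' → match
E. 'yxyxyxyx' → match
F. 'yxyyyx' → match

B, C, D, E, F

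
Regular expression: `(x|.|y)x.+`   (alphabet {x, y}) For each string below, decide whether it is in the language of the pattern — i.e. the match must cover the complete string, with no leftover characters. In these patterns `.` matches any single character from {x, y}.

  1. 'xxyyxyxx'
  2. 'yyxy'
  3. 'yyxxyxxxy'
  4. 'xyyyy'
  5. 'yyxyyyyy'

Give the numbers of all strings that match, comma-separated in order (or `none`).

1

1 → match
2 → no match
3 → no match
4 → no match
5 → no match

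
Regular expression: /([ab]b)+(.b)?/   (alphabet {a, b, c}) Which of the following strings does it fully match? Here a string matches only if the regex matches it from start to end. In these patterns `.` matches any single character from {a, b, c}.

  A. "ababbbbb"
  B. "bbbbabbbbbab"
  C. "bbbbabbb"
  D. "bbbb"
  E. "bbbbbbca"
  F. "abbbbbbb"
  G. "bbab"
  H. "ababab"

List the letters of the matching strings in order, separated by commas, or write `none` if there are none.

A → match
B → match
C → match
D → match
E → no match
F → match
G → match
H → match

A, B, C, D, F, G, H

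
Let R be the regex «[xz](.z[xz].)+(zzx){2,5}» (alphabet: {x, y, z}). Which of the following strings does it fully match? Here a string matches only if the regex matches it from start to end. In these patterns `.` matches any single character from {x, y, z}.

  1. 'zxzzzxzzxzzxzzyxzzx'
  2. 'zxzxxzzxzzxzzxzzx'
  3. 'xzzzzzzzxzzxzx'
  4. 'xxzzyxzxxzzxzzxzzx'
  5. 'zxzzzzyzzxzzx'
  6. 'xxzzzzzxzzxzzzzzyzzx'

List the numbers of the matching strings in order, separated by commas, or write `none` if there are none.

2, 4

1 → no match
2 → match
3 → no match — must end with 'zzx'
4 → match
5 → no match
6 → no match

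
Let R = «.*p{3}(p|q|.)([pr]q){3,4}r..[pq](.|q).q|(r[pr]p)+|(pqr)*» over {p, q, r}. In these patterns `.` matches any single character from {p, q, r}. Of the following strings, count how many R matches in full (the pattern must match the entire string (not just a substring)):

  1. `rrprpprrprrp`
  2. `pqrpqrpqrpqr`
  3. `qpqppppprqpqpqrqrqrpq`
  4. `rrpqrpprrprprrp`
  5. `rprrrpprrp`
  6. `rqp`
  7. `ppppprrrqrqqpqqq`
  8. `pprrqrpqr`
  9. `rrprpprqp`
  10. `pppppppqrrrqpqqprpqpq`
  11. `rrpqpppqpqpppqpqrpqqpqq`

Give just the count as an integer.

1 → match
2 → match
3 → match
4 → no match
5 → no match
6 → no match
7 → no match
8 → no match
9 → no match
10 → no match
11 → no match
Total matched: 3

3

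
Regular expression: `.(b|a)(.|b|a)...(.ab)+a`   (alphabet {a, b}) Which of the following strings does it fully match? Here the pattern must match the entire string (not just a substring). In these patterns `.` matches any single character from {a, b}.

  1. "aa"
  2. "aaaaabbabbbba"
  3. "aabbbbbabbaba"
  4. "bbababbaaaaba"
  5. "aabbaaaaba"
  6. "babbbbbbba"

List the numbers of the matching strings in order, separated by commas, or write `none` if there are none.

1 → no match — must end with "aba"
2 → no match — must end with "aba"
3 → match
4 → no match
5 → match
6 → no match — must end with "aba"

3, 5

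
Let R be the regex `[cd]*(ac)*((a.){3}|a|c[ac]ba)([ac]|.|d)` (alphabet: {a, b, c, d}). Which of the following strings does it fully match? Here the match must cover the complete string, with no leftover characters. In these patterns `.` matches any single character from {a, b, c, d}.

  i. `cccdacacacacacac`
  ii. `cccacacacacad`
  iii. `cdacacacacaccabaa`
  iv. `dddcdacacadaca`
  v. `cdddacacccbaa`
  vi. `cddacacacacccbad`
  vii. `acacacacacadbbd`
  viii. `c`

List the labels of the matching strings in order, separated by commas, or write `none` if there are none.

i → match
ii → match
iii → match
iv → match
v → match
vi → match
vii → no match
viii → no match

i, ii, iii, iv, v, vi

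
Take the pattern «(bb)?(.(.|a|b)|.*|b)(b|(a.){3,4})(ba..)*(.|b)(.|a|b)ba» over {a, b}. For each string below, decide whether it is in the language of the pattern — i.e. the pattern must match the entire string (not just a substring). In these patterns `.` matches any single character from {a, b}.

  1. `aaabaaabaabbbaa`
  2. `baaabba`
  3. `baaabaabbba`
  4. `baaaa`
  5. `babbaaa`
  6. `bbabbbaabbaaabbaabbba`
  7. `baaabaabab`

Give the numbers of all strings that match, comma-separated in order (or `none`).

1 → no match — must end with `ba`
2 → no match
3 → match
4 → no match — must end with `ba`
5 → no match — must end with `ba`
6 → no match
7 → no match — must end with `ba`

3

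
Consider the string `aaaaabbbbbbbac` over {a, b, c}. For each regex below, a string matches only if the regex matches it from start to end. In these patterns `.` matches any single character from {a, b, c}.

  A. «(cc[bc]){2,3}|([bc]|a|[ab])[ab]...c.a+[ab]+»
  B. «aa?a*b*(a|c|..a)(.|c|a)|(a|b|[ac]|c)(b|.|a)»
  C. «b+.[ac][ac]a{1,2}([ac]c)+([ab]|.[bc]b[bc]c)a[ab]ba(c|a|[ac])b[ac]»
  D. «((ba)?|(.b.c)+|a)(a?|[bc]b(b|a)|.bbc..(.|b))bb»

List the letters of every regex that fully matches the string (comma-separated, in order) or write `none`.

B

A → no match
B → match
C → no match — must start with `b`
D → no match — must end with `bb`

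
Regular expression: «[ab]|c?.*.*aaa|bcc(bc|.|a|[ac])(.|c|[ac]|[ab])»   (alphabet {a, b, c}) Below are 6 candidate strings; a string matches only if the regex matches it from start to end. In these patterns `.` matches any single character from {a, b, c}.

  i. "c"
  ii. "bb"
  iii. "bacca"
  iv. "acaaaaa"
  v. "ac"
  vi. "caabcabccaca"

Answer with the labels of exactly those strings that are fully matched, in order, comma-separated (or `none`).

i → no match
ii → no match
iii → no match
iv → match
v → no match
vi → no match

iv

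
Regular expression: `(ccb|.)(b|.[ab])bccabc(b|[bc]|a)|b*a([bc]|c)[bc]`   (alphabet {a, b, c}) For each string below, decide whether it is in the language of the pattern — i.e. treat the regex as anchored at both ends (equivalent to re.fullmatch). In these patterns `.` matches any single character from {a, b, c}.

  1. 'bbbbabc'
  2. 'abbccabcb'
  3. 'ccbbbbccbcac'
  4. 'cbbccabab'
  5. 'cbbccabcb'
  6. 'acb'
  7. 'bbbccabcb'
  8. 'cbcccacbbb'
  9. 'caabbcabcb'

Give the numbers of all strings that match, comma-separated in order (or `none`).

1, 2, 5, 6, 7

1. 'bbbbabc' → match
2. 'abbccabcb' → match
3. 'ccbbbbccbcac' → no match
4. 'cbbccabab' → no match
5. 'cbbccabcb' → match
6. 'acb' → match
7. 'bbbccabcb' → match
8. 'cbcccacbbb' → no match
9. 'caabbcabcb' → no match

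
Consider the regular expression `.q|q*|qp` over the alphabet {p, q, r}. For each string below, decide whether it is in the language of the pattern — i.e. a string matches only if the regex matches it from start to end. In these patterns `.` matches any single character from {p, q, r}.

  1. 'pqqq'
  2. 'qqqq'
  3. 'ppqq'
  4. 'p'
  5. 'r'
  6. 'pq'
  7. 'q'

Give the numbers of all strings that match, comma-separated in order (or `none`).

1 → no match
2 → match
3 → no match
4 → no match
5 → no match
6 → match
7 → match

2, 6, 7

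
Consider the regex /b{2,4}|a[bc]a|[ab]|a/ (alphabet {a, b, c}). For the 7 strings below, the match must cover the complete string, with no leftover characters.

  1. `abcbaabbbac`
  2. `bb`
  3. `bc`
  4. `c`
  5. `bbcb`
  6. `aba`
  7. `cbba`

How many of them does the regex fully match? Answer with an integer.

1. `abcbaabbbac` → no match
2. `bb` → match
3. `bc` → no match
4. `c` → no match
5. `bbcb` → no match
6. `aba` → match
7. `cbba` → no match
Total matched: 2

2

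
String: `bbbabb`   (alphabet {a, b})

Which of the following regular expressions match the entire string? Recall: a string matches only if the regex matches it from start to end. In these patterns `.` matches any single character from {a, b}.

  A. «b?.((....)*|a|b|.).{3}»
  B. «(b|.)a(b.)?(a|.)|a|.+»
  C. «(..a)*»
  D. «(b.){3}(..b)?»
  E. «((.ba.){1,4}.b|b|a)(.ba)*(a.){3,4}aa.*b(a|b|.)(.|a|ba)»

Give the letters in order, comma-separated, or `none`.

A → match
B → match
C → no match
D → match
E → no match

A, B, D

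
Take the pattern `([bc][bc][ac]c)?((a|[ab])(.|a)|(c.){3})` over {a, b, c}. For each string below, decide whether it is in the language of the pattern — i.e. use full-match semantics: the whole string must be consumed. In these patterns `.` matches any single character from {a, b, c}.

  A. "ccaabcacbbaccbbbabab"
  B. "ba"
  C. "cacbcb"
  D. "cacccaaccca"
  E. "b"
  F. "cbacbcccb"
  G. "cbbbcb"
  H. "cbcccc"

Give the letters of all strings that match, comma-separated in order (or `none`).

A → no match
B → match
C → match
D → no match
E → no match
F → no match
G → no match
H → match

B, C, H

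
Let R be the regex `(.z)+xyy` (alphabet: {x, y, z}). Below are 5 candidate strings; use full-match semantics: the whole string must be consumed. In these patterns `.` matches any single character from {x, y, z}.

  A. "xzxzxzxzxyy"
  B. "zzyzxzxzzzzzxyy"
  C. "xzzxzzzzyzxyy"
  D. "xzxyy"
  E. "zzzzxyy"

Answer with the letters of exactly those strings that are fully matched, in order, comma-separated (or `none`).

A, B, D, E

A → match
B → match
C → no match
D → match
E → match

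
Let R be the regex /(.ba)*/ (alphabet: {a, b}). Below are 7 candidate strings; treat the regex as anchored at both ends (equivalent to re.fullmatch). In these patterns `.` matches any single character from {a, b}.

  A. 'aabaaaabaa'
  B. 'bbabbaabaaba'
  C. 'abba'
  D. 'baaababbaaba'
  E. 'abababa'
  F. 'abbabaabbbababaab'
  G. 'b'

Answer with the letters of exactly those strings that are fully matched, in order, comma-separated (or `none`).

A → no match
B → match
C → no match
D → no match
E → no match
F → no match
G → no match

B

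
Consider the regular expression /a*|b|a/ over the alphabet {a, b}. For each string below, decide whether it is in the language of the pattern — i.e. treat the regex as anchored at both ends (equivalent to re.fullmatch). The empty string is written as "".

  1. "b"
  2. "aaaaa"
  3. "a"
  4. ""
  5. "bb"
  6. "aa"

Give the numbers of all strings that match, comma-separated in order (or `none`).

1. "b" → match
2. "aaaaa" → match
3. "a" → match
4. "" → match
5. "bb" → no match
6. "aa" → match

1, 2, 3, 4, 6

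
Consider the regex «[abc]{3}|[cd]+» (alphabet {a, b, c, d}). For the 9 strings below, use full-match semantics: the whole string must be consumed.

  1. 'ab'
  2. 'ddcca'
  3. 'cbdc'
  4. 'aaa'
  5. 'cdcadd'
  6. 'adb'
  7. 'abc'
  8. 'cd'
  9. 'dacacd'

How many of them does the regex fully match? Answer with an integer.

1 → no match
2 → no match
3 → no match
4 → match
5 → no match
6 → no match
7 → match
8 → match
9 → no match
Total matched: 3

3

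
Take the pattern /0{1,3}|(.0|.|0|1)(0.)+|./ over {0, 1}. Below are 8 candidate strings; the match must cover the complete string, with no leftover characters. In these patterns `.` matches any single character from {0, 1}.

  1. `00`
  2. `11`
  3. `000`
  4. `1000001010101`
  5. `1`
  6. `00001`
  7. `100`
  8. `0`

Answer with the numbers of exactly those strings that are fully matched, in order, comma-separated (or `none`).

1, 3, 4, 5, 6, 7, 8

1 → match
2 → no match
3 → match
4 → match
5 → match
6 → match
7 → match
8 → match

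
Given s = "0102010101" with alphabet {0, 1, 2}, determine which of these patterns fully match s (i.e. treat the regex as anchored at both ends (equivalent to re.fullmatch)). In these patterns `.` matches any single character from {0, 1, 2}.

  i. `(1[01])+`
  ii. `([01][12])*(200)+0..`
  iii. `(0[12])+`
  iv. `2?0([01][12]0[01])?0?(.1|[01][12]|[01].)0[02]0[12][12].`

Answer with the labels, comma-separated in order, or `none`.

iii

i → no match — must start with "1"
ii → no match
iii → match
iv → no match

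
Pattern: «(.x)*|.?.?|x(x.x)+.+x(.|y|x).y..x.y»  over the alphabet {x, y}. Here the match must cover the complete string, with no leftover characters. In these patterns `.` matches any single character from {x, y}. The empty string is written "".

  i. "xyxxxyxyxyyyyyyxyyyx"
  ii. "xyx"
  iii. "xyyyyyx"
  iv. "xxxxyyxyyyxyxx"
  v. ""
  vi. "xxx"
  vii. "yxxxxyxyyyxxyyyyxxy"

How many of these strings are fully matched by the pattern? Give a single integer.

i → no match
ii. "xyx" → no match
iii. "xyyyyyx" → no match
iv → no match
v. "" → match
vi. "xxx" → no match
vii → no match
Total matched: 1

1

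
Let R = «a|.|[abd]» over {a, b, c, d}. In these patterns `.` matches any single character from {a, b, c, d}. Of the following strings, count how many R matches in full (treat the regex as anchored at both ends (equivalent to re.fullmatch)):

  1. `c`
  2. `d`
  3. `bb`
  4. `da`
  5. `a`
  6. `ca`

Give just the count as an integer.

1 → match
2 → match
3 → no match
4 → no match
5 → match
6 → no match
Total matched: 3

3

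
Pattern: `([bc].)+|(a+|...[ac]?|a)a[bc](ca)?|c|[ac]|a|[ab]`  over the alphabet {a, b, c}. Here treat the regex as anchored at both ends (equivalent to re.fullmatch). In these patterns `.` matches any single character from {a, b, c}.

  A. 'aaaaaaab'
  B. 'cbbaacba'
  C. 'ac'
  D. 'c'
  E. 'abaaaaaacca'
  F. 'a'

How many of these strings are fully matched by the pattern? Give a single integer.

3

A → match
B → no match
C → no match
D → match
E → no match
F → match
Total matched: 3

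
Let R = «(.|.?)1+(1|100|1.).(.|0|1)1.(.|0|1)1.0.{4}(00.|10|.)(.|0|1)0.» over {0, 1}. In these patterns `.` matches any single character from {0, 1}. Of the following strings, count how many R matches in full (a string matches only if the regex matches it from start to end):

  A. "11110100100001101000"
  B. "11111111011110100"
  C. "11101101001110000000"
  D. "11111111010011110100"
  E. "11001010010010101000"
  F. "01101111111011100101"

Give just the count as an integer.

4

A → no match
B → no match
C → match
D → match
E → match
F → match
Total matched: 4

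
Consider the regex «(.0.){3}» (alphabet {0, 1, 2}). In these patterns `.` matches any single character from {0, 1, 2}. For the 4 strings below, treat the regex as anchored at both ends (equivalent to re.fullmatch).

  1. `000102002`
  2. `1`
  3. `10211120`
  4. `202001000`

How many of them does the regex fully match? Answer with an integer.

2

1 → match
2 → no match
3 → no match
4 → match
Total matched: 2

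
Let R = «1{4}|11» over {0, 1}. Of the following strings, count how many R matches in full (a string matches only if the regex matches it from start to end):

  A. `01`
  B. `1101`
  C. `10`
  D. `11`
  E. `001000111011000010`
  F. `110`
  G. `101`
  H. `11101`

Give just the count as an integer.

A → no match
B → no match
C → no match
D → match
E → no match
F → no match
G → no match
H → no match
Total matched: 1

1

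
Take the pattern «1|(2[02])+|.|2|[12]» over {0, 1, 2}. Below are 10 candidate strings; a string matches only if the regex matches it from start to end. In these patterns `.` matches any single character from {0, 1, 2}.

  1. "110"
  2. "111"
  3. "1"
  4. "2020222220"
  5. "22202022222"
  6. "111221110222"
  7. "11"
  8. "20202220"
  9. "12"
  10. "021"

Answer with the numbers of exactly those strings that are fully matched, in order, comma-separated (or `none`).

1 → no match
2 → no match
3 → match
4 → match
5 → no match
6 → no match
7 → no match
8 → match
9 → no match
10 → no match

3, 4, 8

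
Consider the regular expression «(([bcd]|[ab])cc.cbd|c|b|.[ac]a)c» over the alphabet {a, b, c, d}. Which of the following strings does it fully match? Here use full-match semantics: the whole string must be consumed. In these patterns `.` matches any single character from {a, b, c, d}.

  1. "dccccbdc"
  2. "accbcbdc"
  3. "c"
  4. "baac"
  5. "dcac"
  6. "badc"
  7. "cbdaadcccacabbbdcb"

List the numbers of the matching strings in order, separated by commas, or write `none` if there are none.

1, 2, 4, 5

1 → match
2 → match
3 → no match
4 → match
5 → match
6 → no match
7 → no match — must end with "c"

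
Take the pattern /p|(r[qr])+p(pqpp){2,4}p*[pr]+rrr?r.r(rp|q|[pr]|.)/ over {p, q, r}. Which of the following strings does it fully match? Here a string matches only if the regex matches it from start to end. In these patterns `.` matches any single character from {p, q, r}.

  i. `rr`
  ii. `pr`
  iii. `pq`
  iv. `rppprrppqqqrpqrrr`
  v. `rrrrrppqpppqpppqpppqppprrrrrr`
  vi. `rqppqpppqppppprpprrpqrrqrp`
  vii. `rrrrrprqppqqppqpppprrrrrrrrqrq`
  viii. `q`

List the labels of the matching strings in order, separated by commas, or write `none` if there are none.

i → no match
ii → no match
iii → no match
iv → no match
v → no match
vi → no match
vii → no match
viii → no match

none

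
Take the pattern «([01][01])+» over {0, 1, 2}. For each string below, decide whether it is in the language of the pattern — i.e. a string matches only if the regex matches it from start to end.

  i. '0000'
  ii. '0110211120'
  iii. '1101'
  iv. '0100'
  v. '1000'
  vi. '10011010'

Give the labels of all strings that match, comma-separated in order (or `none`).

i → match
ii → no match
iii → match
iv → match
v → match
vi → match

i, iii, iv, v, vi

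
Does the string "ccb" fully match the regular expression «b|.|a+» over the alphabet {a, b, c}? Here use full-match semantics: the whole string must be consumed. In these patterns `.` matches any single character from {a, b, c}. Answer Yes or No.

No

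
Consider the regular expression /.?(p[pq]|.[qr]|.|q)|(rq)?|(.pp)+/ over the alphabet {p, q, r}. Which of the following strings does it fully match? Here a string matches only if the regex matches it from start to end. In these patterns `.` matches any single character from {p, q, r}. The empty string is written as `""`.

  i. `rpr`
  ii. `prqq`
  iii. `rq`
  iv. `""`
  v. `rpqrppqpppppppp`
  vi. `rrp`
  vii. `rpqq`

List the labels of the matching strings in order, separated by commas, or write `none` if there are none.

i, iii, iv

i → match
ii → no match
iii → match
iv → match
v → no match
vi → no match
vii → no match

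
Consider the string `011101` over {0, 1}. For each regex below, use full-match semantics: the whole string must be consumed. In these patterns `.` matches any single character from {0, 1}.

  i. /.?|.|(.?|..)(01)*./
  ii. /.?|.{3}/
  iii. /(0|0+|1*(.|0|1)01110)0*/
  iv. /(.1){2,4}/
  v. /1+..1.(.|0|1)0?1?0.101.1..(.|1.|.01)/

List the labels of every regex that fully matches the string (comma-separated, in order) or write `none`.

i → no match
ii → no match
iii → no match
iv → match
v → no match — must start with `1`

iv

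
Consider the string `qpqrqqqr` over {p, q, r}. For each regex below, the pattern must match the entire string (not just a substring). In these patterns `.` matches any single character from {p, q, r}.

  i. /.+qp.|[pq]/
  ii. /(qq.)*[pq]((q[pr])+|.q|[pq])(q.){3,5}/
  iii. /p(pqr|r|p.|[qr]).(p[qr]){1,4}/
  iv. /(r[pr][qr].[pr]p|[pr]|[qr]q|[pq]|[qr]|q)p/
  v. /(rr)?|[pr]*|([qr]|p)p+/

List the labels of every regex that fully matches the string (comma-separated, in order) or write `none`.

i → no match
ii → match
iii → no match — must start with `p`
iv → no match — must end with `p`
v → no match

ii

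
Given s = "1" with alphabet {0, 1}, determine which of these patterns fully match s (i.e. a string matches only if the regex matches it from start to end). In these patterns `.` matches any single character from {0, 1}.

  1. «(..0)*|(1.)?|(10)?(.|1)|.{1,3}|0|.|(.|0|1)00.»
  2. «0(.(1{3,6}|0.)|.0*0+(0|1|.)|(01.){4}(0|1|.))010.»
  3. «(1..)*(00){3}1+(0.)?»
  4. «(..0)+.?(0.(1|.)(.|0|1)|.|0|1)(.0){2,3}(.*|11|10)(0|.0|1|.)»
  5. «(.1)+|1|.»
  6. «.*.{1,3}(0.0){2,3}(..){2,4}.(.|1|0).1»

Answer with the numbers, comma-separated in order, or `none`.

1, 5

1 → match
2 → no match — must start with "0"
3 → no match
4 → no match
5 → match
6 → no match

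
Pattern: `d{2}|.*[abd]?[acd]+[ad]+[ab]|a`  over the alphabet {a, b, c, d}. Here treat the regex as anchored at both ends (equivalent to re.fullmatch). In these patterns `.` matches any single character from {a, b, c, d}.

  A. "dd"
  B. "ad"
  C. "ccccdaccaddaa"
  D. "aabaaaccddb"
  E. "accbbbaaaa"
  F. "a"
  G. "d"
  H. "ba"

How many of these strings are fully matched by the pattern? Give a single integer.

5

A → match
B → no match
C → match
D → match
E → match
F → match
G → no match
H → no match
Total matched: 5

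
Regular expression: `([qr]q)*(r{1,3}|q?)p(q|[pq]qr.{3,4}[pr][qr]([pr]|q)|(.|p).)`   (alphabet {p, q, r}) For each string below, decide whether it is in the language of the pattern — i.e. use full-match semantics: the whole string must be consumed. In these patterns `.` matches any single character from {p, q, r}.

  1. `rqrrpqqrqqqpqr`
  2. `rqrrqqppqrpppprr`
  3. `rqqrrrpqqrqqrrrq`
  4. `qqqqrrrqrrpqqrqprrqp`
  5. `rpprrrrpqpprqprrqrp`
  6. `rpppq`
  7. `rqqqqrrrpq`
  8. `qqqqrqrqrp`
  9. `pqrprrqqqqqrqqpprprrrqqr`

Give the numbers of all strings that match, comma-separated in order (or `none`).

1 → match
2 → no match
3 → no match
4 → no match
5 → no match
6 → no match
7 → no match
8 → no match
9 → no match

1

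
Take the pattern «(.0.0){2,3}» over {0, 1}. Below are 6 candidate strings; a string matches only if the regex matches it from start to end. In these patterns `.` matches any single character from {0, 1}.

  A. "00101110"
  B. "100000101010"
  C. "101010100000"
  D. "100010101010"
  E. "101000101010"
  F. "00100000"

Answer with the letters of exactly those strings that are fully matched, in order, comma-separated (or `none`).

A → no match
B → match
C → match
D → match
E → match
F → match

B, C, D, E, F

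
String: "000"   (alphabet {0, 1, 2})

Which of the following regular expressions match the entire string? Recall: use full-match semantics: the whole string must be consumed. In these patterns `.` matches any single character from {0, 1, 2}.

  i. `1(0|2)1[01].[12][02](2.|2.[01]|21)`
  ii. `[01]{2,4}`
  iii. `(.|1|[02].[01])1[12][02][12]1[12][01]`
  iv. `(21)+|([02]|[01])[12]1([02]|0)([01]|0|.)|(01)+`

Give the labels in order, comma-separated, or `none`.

i → no match — must start with "1"
ii → match
iii → no match
iv → no match

ii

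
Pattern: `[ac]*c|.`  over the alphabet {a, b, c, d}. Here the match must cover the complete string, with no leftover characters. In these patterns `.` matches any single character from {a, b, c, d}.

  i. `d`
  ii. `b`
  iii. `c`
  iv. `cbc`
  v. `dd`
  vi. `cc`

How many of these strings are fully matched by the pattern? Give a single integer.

i → match
ii → match
iii → match
iv → no match
v → no match
vi → match
Total matched: 4

4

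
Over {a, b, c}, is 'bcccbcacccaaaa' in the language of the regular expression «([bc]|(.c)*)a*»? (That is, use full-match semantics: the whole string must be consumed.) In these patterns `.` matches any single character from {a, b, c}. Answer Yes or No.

Yes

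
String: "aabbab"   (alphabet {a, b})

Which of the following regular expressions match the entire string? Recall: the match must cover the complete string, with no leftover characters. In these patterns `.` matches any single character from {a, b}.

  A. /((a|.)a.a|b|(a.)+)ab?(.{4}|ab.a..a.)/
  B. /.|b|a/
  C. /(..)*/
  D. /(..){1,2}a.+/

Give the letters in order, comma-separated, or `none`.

A → no match
B → no match
C → match
D → match

C, D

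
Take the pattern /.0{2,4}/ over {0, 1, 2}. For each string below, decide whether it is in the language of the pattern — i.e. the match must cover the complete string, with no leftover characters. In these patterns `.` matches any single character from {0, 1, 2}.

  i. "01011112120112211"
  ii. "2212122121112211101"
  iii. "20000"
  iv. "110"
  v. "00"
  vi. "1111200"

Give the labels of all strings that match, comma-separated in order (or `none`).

iii

i → no match — must end with "0"
ii → no match — must end with "0"
iii → match
iv → no match
v → no match
vi → no match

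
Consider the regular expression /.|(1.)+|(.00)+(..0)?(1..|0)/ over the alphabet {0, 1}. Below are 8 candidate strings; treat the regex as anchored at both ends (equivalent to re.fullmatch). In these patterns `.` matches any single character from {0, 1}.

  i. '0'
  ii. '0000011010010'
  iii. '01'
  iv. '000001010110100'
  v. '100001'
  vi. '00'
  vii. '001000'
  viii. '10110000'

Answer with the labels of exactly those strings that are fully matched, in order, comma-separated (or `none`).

i → match
ii → no match
iii → no match
iv → no match
v → no match
vi → no match
vii → no match
viii → no match

i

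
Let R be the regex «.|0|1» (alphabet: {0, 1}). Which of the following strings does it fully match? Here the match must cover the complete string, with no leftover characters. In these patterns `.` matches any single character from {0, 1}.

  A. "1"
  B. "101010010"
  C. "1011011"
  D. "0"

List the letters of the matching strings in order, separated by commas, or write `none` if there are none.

A, D

A. "1" → match
B. "101010010" → no match
C. "1011011" → no match
D. "0" → match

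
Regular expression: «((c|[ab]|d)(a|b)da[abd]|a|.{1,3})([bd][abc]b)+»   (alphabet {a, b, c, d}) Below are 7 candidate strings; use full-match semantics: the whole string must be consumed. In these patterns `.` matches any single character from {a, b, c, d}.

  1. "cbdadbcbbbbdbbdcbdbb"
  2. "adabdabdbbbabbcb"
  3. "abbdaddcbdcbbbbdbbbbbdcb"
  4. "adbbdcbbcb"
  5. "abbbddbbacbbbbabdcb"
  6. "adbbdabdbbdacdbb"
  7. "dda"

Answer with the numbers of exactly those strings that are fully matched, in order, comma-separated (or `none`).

1 → match
2 → match
3 → no match
4. "adbbdcbbcb" → match
5 → no match
6 → no match
7. "dda" → no match — must end with "b"

1, 2, 4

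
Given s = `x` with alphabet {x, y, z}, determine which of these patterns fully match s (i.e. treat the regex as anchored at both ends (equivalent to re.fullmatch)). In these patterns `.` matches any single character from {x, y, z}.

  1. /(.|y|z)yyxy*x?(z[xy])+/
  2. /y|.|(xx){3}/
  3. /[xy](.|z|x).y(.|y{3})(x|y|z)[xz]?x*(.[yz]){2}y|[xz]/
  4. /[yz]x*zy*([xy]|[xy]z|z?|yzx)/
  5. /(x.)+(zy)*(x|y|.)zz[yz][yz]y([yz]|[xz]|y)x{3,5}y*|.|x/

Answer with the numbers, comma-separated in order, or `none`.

2, 3, 5

1 → no match
2 → match
3 → match
4 → no match
5 → match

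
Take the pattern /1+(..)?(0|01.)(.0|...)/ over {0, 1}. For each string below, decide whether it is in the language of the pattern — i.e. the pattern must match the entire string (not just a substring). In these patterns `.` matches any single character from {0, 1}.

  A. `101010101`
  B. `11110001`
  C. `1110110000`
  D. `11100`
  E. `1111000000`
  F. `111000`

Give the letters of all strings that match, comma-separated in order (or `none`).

A, B, E, F

A. `101010101` → match
B. `11110001` → match
C. `1110110000` → no match
D. `11100` → no match
E. `1111000000` → match
F. `111000` → match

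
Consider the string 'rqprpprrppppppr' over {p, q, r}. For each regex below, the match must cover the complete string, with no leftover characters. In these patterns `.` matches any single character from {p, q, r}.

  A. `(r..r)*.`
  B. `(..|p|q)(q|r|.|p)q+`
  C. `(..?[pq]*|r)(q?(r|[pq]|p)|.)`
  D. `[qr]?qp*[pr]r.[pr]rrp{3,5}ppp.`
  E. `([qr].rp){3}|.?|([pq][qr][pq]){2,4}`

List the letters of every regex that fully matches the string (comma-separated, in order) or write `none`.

A → no match
B → no match — must end with 'q'
C → no match
D → match
E → no match

D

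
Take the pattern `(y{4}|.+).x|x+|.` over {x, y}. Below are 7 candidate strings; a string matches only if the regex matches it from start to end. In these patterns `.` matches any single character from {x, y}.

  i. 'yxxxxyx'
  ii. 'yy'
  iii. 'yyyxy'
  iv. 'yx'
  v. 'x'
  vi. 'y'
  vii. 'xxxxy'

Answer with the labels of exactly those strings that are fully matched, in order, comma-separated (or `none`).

i, v, vi

i. 'yxxxxyx' → match
ii. 'yy' → no match
iii. 'yyyxy' → no match
iv. 'yx' → no match
v. 'x' → match
vi. 'y' → match
vii. 'xxxxy' → no match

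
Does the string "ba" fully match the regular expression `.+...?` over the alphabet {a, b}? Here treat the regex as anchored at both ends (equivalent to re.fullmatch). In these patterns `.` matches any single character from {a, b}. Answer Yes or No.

No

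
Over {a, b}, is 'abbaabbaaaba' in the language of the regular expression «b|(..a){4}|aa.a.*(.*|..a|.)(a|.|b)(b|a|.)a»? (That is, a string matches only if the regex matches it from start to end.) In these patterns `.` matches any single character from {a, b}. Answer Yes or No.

No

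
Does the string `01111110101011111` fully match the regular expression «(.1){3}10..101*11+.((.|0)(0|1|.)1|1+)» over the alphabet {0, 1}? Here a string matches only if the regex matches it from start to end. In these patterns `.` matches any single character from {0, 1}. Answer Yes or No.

Yes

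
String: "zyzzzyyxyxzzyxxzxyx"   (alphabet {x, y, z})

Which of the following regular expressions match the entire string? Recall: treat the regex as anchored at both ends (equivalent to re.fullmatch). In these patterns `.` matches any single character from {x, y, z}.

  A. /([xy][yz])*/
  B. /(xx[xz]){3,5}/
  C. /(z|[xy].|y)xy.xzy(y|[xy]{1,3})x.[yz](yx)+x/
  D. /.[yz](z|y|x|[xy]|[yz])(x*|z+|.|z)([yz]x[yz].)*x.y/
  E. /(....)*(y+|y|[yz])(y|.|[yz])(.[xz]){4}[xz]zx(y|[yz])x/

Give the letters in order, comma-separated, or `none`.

E

A → no match
B → no match — must start with "xx"
C → no match — must end with "yxx"
D → no match — must end with "y"
E → match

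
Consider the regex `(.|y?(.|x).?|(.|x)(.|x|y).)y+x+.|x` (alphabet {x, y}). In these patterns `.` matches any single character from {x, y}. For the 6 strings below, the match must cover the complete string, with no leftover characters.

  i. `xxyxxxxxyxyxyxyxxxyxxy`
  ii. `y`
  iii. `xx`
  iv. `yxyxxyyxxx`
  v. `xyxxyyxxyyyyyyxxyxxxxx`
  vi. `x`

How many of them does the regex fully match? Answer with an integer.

1

i → no match
ii → no match
iii → no match
iv → no match
v → no match
vi → match
Total matched: 1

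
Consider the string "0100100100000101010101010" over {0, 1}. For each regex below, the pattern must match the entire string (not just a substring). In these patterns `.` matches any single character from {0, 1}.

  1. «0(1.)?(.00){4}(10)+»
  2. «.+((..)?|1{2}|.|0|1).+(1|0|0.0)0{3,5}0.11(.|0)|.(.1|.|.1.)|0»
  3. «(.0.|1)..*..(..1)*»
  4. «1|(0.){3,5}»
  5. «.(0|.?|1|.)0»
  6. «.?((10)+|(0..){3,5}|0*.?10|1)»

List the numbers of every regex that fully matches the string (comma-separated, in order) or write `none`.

1 → match
2 → no match
3 → no match
4 → no match
5 → no match
6 → no match

1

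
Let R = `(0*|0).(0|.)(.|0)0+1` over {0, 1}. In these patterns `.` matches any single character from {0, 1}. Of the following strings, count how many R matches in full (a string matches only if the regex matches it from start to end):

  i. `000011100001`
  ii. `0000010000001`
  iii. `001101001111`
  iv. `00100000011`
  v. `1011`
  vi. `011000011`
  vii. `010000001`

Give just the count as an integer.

i → match
ii → match
iii → no match — must end with `01`
iv → no match — must end with `01`
v → no match — must end with `01`
vi → no match — must end with `01`
vii → match
Total matched: 3

3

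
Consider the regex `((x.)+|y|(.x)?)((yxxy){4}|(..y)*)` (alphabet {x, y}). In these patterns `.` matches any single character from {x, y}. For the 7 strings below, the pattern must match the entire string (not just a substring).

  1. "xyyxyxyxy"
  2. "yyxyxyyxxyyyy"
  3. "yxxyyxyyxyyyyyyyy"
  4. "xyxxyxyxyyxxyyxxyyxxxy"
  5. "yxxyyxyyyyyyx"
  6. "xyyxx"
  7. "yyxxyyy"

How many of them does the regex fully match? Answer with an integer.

2

1 → no match
2 → match
3 → match
4 → no match
5 → no match
6 → no match
7 → no match
Total matched: 2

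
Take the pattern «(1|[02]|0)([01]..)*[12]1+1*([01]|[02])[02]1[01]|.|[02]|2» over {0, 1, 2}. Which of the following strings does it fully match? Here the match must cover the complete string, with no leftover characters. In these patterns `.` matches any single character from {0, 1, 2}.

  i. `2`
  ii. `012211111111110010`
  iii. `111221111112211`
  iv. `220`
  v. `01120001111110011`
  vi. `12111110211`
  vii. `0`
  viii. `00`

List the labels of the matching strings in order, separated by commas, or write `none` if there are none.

i, ii, iii, v, vi, vii

i. `2` → match
ii → match
iii → match
iv. `220` → no match
v → match
vi. `12111110211` → match
vii. `0` → match
viii. `00` → no match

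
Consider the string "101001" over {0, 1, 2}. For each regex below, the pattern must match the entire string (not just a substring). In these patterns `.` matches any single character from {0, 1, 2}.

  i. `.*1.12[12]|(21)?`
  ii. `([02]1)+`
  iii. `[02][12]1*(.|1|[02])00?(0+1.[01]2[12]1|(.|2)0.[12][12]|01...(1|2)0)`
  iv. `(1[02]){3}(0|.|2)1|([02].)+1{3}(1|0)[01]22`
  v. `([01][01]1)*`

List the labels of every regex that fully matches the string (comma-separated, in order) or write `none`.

i → no match
ii → no match
iii → no match
iv → no match
v → match

v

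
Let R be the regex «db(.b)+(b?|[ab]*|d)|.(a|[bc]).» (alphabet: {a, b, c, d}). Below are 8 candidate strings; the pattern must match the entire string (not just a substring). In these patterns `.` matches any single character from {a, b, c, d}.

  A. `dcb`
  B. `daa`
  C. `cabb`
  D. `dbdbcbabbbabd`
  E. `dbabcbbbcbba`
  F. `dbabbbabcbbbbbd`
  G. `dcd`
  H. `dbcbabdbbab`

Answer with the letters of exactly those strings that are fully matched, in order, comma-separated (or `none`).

A → match
B → match
C → no match
D → match
E → match
F → match
G → match
H → match

A, B, D, E, F, G, H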